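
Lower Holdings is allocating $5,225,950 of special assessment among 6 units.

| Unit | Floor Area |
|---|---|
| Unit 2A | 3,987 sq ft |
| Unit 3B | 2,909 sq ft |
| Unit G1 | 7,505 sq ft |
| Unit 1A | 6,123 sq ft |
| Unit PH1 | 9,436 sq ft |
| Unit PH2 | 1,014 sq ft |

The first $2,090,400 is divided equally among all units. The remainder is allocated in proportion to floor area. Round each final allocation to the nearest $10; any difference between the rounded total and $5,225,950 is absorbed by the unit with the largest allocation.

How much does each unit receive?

First tranche $2,090,400 split equally: $348,400 each.
Remainder $3,135,550 by floor area (total 30,974): Unit 2A 403,610.70 → $403,610; Unit 3B 294,482.95 → $294,480; Unit G1 759,743.74 → $759,740; Unit 1A 619,841.57 → $619,840; Unit PH1 955,222.12 → $955,220; Unit PH2 102,648.92 → $102,650.
Rounding difference +$10 on remainder applied to Unit PH1.
Totals: Unit 2A $348,400 + $403,610 = $752,010; Unit 3B $348,400 + $294,480 = $642,880; Unit G1 $348,400 + $759,740 = $1,108,140; Unit 1A $348,400 + $619,840 = $968,240; Unit PH1 $348,400 + $955,230 = $1,303,630; Unit PH2 $348,400 + $102,650 = $451,050.

Unit 2A: $752,010 · Unit 3B: $642,880 · Unit G1: $1,108,140 · Unit 1A: $968,240 · Unit PH1: $1,303,630 · Unit PH2: $451,050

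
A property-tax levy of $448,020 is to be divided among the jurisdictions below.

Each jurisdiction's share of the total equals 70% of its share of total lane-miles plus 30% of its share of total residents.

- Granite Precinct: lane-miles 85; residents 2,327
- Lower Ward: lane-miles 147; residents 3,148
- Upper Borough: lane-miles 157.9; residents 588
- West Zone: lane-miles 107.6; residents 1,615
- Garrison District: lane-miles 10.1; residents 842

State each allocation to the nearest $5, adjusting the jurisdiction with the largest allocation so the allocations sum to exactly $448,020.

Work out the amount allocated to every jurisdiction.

Totals — lane-miles 507.6, residents 8,520.
Blended shares (70% lane-miles + 30% residents): Granite Precinct 0.1992; Lower Ward 0.3136; Upper Borough 0.2385; West Zone 0.2053; Garrison District 0.0436.
Raw shares: Granite Precinct 89,225.38; Lower Ward 140,482.83; Upper Borough 106,832.35; West Zone 91,956.44; Garrison District 19,523.00.
At nearest $5: Granite Precinct $89,225; Lower Ward $140,485; Upper Borough $106,830; West Zone $91,955; Garrison District $19,525. Sum = $448,020.
Sum already equals the total — no adjustment.

Granite Precinct: $89,225; Lower Ward: $140,485; Upper Borough: $106,830; West Zone: $91,955; Garrison District: $19,525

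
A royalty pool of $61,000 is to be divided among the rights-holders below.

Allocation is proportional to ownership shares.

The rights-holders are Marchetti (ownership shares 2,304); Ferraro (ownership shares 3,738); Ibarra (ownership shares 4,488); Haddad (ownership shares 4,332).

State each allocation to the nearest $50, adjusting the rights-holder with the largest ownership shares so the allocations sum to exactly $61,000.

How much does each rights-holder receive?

Total ownership shares = 2,304 + 3,738 + 4,488 + 4,332 = 14,862.
Proportional shares: Marchetti 9,456.60; Ferraro 15,342.35; Ibarra 18,420.67; Haddad 17,780.38.
After rounding ($50): Marchetti $9,450; Ferraro $15,350; Ibarra $18,400; Haddad $17,800. Sum = $61,000.
No rounding difference to absorb.

Marchetti: $9,450 · Ferraro: $15,350 · Ibarra: $18,400 · Haddad: $17,800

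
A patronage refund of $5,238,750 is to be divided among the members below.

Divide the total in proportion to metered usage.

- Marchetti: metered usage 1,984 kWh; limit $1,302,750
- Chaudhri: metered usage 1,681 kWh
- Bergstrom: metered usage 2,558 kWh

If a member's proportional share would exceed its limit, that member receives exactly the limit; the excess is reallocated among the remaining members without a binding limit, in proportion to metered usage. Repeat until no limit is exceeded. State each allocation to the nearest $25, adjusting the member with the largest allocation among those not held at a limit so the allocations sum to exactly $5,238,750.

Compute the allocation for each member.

Marchetti: $1,302,750 · Chaudhri: $1,560,850 · Bergstrom: $2,375,150

Metered usage total: 6,223.
Pro-rata shares before constraints: Marchetti 1,670,204.08; Chaudhri 1,415,127.55; Bergstrom 2,153,418.37.
Cap binds for Marchetti ($1,302,750); balance $3,936,000 reallocated over remaining metered usage 4,239.
Remaining shares: Chaudhri 1,560,843.60 → $1,560,850; Bergstrom 2,375,156.40 → $2,375,150.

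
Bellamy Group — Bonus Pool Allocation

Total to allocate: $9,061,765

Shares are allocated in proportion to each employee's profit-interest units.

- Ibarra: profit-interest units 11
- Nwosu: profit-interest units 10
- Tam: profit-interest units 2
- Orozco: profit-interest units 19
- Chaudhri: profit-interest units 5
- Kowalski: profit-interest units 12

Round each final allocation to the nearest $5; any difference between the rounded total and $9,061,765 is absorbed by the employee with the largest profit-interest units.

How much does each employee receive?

Ibarra: $1,689,480 · Nwosu: $1,535,890 · Tam: $307,180 · Orozco: $2,918,200 · Chaudhri: $767,945 · Kowalski: $1,843,070

Profit-interest units total: 11 + 10 + 2 + 19 + 5 + 12 = 59.
Proportional shares: Ibarra 1,689,481.61; Nwosu 1,535,892.37; Tam 307,178.47; Orozco 2,918,195.51; Chaudhri 767,946.19; Kowalski 1,843,070.85.
At nearest $5: Ibarra $1,689,480; Nwosu $1,535,890; Tam $307,180; Orozco $2,918,195; Chaudhri $767,945; Kowalski $1,843,070. Sum = $9,061,760.
Difference $9,061,765 − $9,061,760 = +$5 applied to largest profit-interest units (Orozco): Orozco becomes $2,918,200.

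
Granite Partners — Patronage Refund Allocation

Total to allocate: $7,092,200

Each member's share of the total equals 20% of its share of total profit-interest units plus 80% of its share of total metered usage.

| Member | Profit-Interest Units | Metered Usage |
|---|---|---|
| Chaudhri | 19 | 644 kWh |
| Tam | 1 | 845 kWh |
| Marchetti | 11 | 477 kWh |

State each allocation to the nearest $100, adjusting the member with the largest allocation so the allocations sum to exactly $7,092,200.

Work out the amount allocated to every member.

Totals — profit-interest units 31, metered usage 1,966.
Composite weights (20% profit-interest units + 80% metered usage): Chaudhri 0.3846; Tam 0.3503; Marchetti 0.2651.
Proportional shares: Chaudhri 2,727,912.45; Tam 2,484,376.27; Marchetti 1,879,911.27.
Rounded to nearest $100: Chaudhri $2,727,900; Tam $2,484,400; Marchetti $1,879,900. Sum = $7,092,200.
Rounded total matches; no reconciliation needed.

Chaudhri: $2,727,900 · Tam: $2,484,400 · Marchetti: $1,879,900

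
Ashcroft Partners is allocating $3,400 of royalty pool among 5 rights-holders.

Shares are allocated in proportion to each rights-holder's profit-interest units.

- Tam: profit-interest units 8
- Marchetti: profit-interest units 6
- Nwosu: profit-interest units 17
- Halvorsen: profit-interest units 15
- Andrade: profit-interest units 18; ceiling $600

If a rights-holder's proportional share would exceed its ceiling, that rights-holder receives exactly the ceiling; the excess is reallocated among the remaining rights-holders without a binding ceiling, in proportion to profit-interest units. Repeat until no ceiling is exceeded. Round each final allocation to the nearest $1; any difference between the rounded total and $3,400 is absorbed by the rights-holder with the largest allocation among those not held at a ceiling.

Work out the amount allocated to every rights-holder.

Combined profit-interest units = 64.
Pro-rata shares before constraints: Tam 425.00; Marchetti 318.75; Nwosu 903.12; Halvorsen 796.88; Andrade 956.25.
Capped: Andrade ($600); remaining pool $2,800 reallocated over remaining profit-interest units 46.
Remaining shares: Tam 486.96 → $487; Marchetti 365.22 → $365; Nwosu 1,034.78 → $1,035; Halvorsen 913.04 → $913.

Tam: $487 | Marchetti: $365 | Nwosu: $1,035 | Halvorsen: $913 | Andrade: $600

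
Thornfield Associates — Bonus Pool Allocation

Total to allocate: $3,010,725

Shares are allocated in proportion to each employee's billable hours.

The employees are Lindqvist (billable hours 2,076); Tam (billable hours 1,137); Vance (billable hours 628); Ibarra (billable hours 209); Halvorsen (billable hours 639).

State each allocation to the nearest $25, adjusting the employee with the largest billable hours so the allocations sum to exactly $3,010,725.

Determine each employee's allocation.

Lindqvist: $1,332,950 · Tam: $730,050 · Vance: $403,225 · Ibarra: $134,200 · Halvorsen: $410,300

Sum of billable hours: 4,689.
Proportional shares: Lindqvist 2,076/4,689 × $3,010,725 = 1,332,963.34; Tam 1,137/4,689 × $3,010,725 = 730,047.84; Vance 628/4,689 × $3,010,725 = 403,227.83; Ibarra 209/4,689 × $3,010,725 = 134,195.25; Halvorsen 639/4,689 × $3,010,725 = 410,290.74.
Rounded to nearest $25: Lindqvist $1,332,975; Tam $730,050; Vance $403,225; Ibarra $134,200; Halvorsen $410,300. Sum = $3,010,750.
Difference $3,010,725 − $3,010,750 = −$25 applied to largest billable hours (Lindqvist): Lindqvist becomes $1,332,950.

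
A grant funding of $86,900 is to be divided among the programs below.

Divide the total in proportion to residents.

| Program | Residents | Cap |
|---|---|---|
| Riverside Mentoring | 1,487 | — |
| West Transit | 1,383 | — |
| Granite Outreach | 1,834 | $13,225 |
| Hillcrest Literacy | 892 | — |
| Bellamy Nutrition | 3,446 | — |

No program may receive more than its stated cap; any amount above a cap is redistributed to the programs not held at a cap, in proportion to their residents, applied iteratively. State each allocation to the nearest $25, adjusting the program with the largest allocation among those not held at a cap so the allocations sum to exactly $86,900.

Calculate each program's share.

Sum of residents: 9,042.
Proportional shares (ignoring caps): Riverside Mentoring 14,291.12; West Transit 13,291.61; Granite Outreach 17,626.03; Hillcrest Literacy 8,572.75; Bellamy Nutrition 33,118.49.
Held at cap: Granite Outreach ($13,225); remaining pool $73,675 reallocated over remaining residents 7,208.
Remaining shares: Riverside Mentoring 15,199.05 → $15,200; West Transit 14,136.03 → $14,125; Hillcrest Literacy 9,117.38 → $9,125; Bellamy Nutrition 35,222.54 → $35,225.

Riverside Mentoring: $15,200; West Transit: $14,125; Granite Outreach: $13,225; Hillcrest Literacy: $9,125; Bellamy Nutrition: $35,225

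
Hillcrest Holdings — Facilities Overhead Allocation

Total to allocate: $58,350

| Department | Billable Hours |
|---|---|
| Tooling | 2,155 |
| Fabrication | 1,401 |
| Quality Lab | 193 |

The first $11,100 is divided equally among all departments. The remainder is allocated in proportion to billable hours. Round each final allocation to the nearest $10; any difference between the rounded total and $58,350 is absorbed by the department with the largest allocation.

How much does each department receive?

Tooling: $30,860 · Fabrication: $21,360 · Quality Lab: $6,130

Equal tier: $11,100 ÷ 3 = $3,700 apiece.
Remainder $47,250 by billable hours (total 3,749): Tooling 27,160.24 → $27,160; Fabrication 17,657.31 → $17,660; Quality Lab 2,432.45 → $2,430.
Totals: Tooling $3,700 + $27,160 = $30,860; Fabrication $3,700 + $17,660 = $21,360; Quality Lab $3,700 + $2,430 = $6,130.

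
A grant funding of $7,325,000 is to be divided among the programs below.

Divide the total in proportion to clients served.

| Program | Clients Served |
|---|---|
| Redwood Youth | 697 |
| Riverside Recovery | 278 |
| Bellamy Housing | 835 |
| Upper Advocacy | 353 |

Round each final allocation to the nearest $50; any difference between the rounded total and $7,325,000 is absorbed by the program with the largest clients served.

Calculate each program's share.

Combined clients served = 2,163.
Pro-rata amounts: Redwood Youth 697/2,163 × $7,325,000 = 2,360,390.66; Riverside Recovery 278/2,163 × $7,325,000 = 941,447.06; Bellamy Housing 835/2,163 × $7,325,000 = 2,827,727.69; Upper Advocacy 353/2,163 × $7,325,000 = 1,195,434.58.
After rounding ($50): Redwood Youth $2,360,400; Riverside Recovery $941,450; Bellamy Housing $2,827,750; Upper Advocacy $1,195,450. Sum = $7,325,050.
Difference $7,325,000 − $7,325,050 = −$50 applied to largest clients served (Bellamy Housing): Bellamy Housing becomes $2,827,700.

Redwood Youth: $2,360,400 | Riverside Recovery: $941,450 | Bellamy Housing: $2,827,700 | Upper Advocacy: $1,195,450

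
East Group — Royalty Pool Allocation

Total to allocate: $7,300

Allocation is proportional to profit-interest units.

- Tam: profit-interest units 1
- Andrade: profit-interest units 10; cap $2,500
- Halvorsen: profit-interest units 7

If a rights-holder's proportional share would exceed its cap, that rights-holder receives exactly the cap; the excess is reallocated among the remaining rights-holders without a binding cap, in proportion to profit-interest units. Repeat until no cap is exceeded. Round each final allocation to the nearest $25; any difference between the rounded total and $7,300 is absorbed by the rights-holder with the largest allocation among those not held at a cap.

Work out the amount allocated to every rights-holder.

Tam: $600 | Andrade: $2,500 | Halvorsen: $4,200

Sum of profit-interest units: 18.
Proportional shares (ignoring caps): Tam 405.56; Andrade 4,055.56; Halvorsen 2,838.89.
Cap binds for Andrade ($2,500); remaining pool $4,800 reallocated over remaining profit-interest units 8.
Redistributed shares: Tam 600.00 → $600; Halvorsen 4,200.00 → $4,200.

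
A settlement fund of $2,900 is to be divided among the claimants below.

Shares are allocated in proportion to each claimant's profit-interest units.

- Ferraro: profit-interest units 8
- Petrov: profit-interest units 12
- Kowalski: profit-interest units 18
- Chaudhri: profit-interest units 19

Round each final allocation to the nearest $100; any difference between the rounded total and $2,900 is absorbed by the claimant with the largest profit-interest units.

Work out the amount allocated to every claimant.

Ferraro: $400; Petrov: $600; Kowalski: $900; Chaudhri: $1,000

Profit-interest units total: 8 + 12 + 18 + 19 = 57.
Unrounded shares: Ferraro 407.02; Petrov 610.53; Kowalski 915.79; Chaudhri 966.67.
After rounding ($100): Ferraro $400; Petrov $600; Kowalski $900; Chaudhri $1,000. Sum = $2,900.
Sum already equals the total — no adjustment.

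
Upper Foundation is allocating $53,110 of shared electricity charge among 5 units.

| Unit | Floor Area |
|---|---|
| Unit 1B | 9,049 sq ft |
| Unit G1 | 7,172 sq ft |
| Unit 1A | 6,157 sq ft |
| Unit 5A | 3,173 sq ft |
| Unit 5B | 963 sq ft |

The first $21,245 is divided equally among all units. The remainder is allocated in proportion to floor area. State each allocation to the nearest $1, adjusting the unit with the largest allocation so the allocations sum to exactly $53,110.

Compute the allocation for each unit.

$21,245 shared equally gives $4,249 per unit.
Remainder $31,865 by floor area (total 26,514): Unit 1B 10,875.25 → $10,875; Unit G1 8,619.44 → $8,619; Unit 1A 7,399.59 → $7,400; Unit 5A 3,813.37 → $3,813; Unit 5B 1,157.35 → $1,157.
Rounding difference +$1 on remainder applied to Unit 1B.
Totals: Unit 1B $4,249 + $10,876 = $15,125; Unit G1 $4,249 + $8,619 = $12,868; Unit 1A $4,249 + $7,400 = $11,649; Unit 5A $4,249 + $3,813 = $8,062; Unit 5B $4,249 + $1,157 = $5,406.

Unit 1B: $15,125 | Unit G1: $12,868 | Unit 1A: $11,649 | Unit 5A: $8,062 | Unit 5B: $5,406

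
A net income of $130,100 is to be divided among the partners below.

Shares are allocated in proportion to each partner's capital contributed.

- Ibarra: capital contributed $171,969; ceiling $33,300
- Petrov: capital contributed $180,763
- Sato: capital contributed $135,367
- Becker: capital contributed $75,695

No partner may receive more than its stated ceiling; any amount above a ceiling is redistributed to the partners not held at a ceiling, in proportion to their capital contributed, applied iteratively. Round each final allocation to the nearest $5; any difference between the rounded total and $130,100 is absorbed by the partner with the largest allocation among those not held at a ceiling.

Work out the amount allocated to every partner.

Sum of capital contributed: 563,794.
Pro-rata shares before constraints: Ibarra 39,683.23; Petrov 41,712.52; Sato 31,237.02; Becker 17,467.23.
Cap binds for Ibarra ($33,300); residual $96,800 reallocated over remaining capital contributed 391,825.
Redistributed shares: Petrov 44,657.33 → $44,655; Sato 33,442.29 → $33,440; Becker 18,700.38 → $18,700.
Rounding difference +$5 applied to Petrov → $44,660.

Ibarra: $33,300 · Petrov: $44,660 · Sato: $33,440 · Becker: $18,700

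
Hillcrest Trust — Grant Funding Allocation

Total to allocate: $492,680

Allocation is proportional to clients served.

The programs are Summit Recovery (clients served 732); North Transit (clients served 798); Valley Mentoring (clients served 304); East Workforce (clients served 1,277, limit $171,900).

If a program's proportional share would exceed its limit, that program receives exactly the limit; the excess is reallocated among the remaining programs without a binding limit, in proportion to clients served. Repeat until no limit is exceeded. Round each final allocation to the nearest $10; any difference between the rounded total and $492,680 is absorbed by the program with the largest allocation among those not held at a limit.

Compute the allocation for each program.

Summit Recovery: $128,030; North Transit: $139,580; Valley Mentoring: $53,170; East Workforce: $171,900

Total clients served = 3,111.
Proportional shares (ignoring caps): Summit Recovery 115,924.71; North Transit 126,376.93; Valley Mentoring 48,143.59; East Workforce 202,234.77.
Cap binds for East Workforce ($171,900); residual $320,780 reallocated over remaining clients served 1,834.
Shares after redistribution: Summit Recovery 128,032.15 → $128,030; North Transit 139,576.03 → $139,580; Valley Mentoring 53,171.82 → $53,170.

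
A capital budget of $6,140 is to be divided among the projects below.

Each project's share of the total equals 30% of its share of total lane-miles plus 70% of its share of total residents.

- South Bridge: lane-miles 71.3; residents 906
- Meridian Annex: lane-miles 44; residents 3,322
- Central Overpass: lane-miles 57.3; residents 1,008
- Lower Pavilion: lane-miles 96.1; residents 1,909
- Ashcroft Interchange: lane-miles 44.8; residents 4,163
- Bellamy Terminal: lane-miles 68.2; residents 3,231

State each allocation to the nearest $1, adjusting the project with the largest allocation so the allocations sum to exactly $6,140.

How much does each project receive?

South Bridge: $612; Meridian Annex: $1,194; Central Overpass: $575; Lower Pavilion: $1,028; Ashcroft Interchange: $1,447; Bellamy Terminal: $1,284

Lane-miles total 381.7; residents total 14,539.
Blended shares (30% lane-miles + 70% residents): South Bridge 0.0997; Meridian Annex 0.1945; Central Overpass 0.0936; Lower Pavilion 0.1674; Ashcroft Interchange 0.2356; Bellamy Terminal 0.2092.
Proportional shares: South Bridge 611.91; Meridian Annex 1,194.38; Central Overpass 574.501; Lower Pavilion 1,028.09; Ashcroft Interchange 1,446.86; Bellamy Terminal 1,284.26.
Rounded to nearest $1: South Bridge $612; Meridian Annex $1,194; Central Overpass $575; Lower Pavilion $1,028; Ashcroft Interchange $1,447; Bellamy Terminal $1,284. Sum = $6,140.
No rounding difference to absorb.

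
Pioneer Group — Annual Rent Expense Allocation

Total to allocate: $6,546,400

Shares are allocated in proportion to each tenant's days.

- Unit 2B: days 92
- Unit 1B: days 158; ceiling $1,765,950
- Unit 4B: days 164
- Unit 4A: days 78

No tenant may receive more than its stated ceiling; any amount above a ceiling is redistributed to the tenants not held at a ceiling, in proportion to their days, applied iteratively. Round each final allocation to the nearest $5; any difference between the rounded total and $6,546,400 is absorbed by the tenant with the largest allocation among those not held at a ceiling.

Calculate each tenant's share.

Sum of days: 492.
Pro-rata shares before constraints: Unit 2B 1,224,123.58; Unit 1B 2,102,299.19; Unit 4B 2,182,133.33; Unit 4A 1,037,843.90.
Cap binds for Unit 1B ($1,765,950); residual $4,780,450 reallocated over remaining days 334.
Shares after redistribution: Unit 2B 1,316,770.66 → $1,316,770; Unit 4B 2,347,286.83 → $2,347,285; Unit 4A 1,116,392.51 → $1,116,395.

Unit 2B: $1,316,770 | Unit 1B: $1,765,950 | Unit 4B: $2,347,285 | Unit 4A: $1,116,395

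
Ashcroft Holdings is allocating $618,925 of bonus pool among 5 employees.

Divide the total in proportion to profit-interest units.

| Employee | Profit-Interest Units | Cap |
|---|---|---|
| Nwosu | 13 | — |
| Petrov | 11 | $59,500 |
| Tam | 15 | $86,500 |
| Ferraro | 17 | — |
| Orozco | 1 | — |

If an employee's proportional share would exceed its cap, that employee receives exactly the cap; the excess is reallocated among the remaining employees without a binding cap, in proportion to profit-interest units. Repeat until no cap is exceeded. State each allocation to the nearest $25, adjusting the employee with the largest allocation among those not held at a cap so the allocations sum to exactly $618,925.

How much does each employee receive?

Nwosu: $198,325; Petrov: $59,500; Tam: $86,500; Ferraro: $259,350; Orozco: $15,250

Sum of profit-interest units: 57.
Proportional shares (ignoring caps): Nwosu 141,158.33; Petrov 119,441.67; Tam 162,875.00; Ferraro 184,591.67; Orozco 10,858.33.
Capped: Petrov ($59,500), Tam ($86,500); remaining pool $472,925 reallocated over remaining profit-interest units 31.
Shares after redistribution: Nwosu 198,323.39 → $198,325; Ferraro 259,345.97 → $259,350; Orozco 15,255.65 → $15,250.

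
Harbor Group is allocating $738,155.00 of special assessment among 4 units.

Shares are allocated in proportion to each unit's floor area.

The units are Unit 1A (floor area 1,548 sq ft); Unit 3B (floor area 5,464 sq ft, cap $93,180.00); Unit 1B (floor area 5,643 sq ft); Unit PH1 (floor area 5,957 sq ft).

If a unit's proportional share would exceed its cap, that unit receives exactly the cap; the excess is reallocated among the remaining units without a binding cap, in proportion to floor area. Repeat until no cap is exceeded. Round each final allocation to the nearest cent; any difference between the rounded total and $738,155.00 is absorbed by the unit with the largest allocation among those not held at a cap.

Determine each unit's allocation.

Total floor area = 18,612.
Proportional shares (ignoring caps): Unit 1A 61,393.9362; Unit 3B 216,703.1442; Unit 1B 223,802.3138; Unit PH1 236,255.6058.
Held at cap: Unit 3B ($93,180.00); remaining pool $644,975.00 reallocated over remaining floor area 13,148.
Redistributed shares: Unit 1A 75,937.1235 → $75,937.12; Unit 1B 276,817.3049 → $276,817.30; Unit PH1 292,220.5716 → $292,220.57.
Rounding difference +$0.01 applied to Unit PH1 → $292,220.58.

Unit 1A: $75,937.12 | Unit 3B: $93,180.00 | Unit 1B: $276,817.30 | Unit PH1: $292,220.58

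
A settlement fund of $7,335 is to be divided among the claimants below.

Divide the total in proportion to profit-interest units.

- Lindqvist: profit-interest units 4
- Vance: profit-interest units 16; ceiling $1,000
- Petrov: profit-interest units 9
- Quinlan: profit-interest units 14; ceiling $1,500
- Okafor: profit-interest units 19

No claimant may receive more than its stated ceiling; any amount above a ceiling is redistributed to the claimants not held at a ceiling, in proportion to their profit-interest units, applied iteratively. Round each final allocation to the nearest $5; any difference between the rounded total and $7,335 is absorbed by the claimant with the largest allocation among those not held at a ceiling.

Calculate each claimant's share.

Lindqvist: $605 · Vance: $1,000 · Petrov: $1,360 · Quinlan: $1,500 · Okafor: $2,870

Combined profit-interest units = 62.
Proportional shares (ignoring caps): Lindqvist 473.23; Vance 1,892.90; Petrov 1,064.76; Quinlan 1,656.29; Okafor 2,247.82.
Cap binds for Vance ($1,000), Quinlan ($1,500); residual $4,835 reallocated over remaining profit-interest units 32.
Redistributed shares: Lindqvist 604.38 → $605; Petrov 1,359.84 → $1,360; Okafor 2,870.78 → $2,870.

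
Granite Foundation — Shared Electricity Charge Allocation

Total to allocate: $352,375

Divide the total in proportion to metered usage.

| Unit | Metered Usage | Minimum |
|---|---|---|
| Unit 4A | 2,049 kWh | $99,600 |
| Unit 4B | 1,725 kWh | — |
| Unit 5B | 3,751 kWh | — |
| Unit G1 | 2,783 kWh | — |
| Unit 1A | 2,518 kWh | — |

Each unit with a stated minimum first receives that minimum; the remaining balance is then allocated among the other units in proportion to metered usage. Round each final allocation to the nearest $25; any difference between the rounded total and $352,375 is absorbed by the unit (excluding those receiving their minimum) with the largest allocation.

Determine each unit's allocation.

Guaranteed amounts: Unit 4A $99,600. Remaining pool $252,775.
Remaining pool split over remaining metered usage 10,777: Unit 4B 40,459.95 → $40,450; Unit 5B 87,979.87 → $87,975; Unit G1 65,275.39 → $65,275; Unit 1A 59,059.80 → $59,050.
Rounding difference +$25 applied to Unit 5B → $88,000.

Unit 4A: $99,600; Unit 4B: $40,450; Unit 5B: $88,000; Unit G1: $65,275; Unit 1A: $59,050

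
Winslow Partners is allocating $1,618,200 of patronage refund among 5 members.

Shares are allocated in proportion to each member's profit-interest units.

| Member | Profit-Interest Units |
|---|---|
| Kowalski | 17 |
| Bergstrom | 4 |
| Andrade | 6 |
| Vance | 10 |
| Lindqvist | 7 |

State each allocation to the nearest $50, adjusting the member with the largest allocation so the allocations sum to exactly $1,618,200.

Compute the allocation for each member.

Kowalski: $625,250 · Bergstrom: $147,100 · Andrade: $220,650 · Vance: $367,750 · Lindqvist: $257,450

Total profit-interest units = 44.
Raw shares: Kowalski 17/44 × $1,618,200 = 625,213.64; Bergstrom 4/44 × $1,618,200 = 147,109.09; Andrade 6/44 × $1,618,200 = 220,663.64; Vance 10/44 × $1,618,200 = 367,772.73; Lindqvist 7/44 × $1,618,200 = 257,440.91.
After rounding ($50): Kowalski $625,200; Bergstrom $147,100; Andrade $220,650; Vance $367,750; Lindqvist $257,450. Sum = $1,618,150.
Difference $1,618,200 − $1,618,150 = +$50 applied to largest allocation (Kowalski): Kowalski becomes $625,250.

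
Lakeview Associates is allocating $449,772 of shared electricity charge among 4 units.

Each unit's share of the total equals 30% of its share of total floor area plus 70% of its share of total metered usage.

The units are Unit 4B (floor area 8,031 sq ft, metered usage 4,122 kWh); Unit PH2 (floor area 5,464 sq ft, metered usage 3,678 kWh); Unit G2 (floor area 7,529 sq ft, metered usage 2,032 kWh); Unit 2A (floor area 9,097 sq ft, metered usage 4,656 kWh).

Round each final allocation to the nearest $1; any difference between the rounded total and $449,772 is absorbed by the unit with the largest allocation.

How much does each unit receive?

Totals — floor area 30,121, metered usage 14,488.
Composite weights (30% floor area + 70% metered usage): Unit 4B 0.2791; Unit PH2 0.2321; Unit G2 0.1732; Unit 2A 0.3156.
Pro-rata amounts: Unit 4B 125,551.74; Unit PH2 104,403.86; Unit G2 77,884.93; Unit 2A 141,931.47.
At nearest $1: Unit 4B $125,552; Unit PH2 $104,404; Unit G2 $77,885; Unit 2A $141,931. Sum = $449,772.
Sum already equals the total — no adjustment.

Unit 4B: $125,552 · Unit PH2: $104,404 · Unit G2: $77,885 · Unit 2A: $141,931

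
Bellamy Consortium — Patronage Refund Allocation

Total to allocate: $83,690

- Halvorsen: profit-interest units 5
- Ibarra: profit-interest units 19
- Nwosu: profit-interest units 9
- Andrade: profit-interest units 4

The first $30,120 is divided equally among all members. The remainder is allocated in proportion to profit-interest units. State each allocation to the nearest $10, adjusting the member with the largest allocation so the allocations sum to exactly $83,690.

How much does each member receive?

Halvorsen: $14,770 · Ibarra: $35,040 · Nwosu: $20,560 · Andrade: $13,320

First tranche $30,120 split equally: $7,530 each.
Remainder $53,570 by profit-interest units (total 37): Halvorsen 7,239.19 → $7,240; Ibarra 27,508.92 → $27,510; Nwosu 13,030.54 → $13,030; Andrade 5,791.35 → $5,790.
Totals: Halvorsen $7,530 + $7,240 = $14,770; Ibarra $7,530 + $27,510 = $35,040; Nwosu $7,530 + $13,030 = $20,560; Andrade $7,530 + $5,790 = $13,320.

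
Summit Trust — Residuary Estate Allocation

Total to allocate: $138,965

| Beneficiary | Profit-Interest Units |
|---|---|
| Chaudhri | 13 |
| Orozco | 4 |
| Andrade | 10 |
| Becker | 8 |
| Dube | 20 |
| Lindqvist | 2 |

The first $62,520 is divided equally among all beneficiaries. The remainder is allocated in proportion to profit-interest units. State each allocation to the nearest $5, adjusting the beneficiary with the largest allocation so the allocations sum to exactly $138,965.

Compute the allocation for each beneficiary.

Chaudhri: $27,855 · Orozco: $15,785 · Andrade: $23,830 · Becker: $21,150 · Dube: $37,245 · Lindqvist: $13,100

First tranche $62,520 split equally: $10,420 each.
Remainder $76,445 by profit-interest units (total 57): Chaudhri 17,434.82 → $17,435; Orozco 5,364.56 → $5,365; Andrade 13,411.40 → $13,410; Becker 10,729.12 → $10,730; Dube 26,822.81 → $26,825; Lindqvist 2,682.28 → $2,680.
Totals: Chaudhri $10,420 + $17,435 = $27,855; Orozco $10,420 + $5,365 = $15,785; Andrade $10,420 + $13,410 = $23,830; Becker $10,420 + $10,730 = $21,150; Dube $10,420 + $26,825 = $37,245; Lindqvist $10,420 + $2,680 = $13,100.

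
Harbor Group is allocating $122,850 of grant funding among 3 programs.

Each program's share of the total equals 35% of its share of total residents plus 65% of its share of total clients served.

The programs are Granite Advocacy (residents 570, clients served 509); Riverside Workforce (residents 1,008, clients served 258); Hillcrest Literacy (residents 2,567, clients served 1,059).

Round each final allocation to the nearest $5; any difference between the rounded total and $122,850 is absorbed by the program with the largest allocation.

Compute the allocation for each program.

Granite Advocacy: $28,170 | Riverside Workforce: $21,740 | Hillcrest Literacy: $72,940

Residents total 4,145; clients served total 1,826.
Blended shares (35% residents + 65% clients served): Granite Advocacy 0.2293; Riverside Workforce 0.1770; Hillcrest Literacy 0.5937.
Pro-rata amounts: Granite Advocacy 28,171.80; Riverside Workforce 21,738.88; Hillcrest Literacy 72,939.32.
After rounding ($5): Granite Advocacy $28,170; Riverside Workforce $21,740; Hillcrest Literacy $72,940. Sum = $122,850.
Sum already equals the total — no adjustment.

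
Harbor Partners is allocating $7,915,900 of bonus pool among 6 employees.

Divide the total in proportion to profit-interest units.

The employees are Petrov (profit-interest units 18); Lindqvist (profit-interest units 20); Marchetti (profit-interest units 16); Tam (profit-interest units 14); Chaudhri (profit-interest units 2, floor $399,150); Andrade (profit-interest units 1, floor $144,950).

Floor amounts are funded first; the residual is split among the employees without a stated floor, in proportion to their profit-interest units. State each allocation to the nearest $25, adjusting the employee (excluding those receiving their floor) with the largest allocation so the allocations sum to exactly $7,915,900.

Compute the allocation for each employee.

Petrov: $1,951,350; Lindqvist: $2,168,175; Marchetti: $1,734,550; Tam: $1,517,725; Chaudhri: $399,150; Andrade: $144,950

Minimums first: Chaudhri $399,150; Andrade $144,950. Balance $7,371,800.
Balance split over remaining profit-interest units 68: Petrov 1,951,358.82 → $1,951,350; Lindqvist 2,168,176.47 → $2,168,175; Marchetti 1,734,541.18 → $1,734,550; Tam 1,517,723.53 → $1,517,725.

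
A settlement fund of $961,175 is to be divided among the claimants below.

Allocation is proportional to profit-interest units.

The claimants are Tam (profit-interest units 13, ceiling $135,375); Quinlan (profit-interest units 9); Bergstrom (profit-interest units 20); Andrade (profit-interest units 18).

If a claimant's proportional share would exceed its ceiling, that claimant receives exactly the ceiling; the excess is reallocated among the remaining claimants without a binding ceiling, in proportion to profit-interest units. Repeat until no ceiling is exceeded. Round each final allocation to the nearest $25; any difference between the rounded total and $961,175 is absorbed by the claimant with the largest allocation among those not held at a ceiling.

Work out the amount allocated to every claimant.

Tam: $135,375 | Quinlan: $158,125 | Bergstrom: $351,400 | Andrade: $316,275

Profit-interest units total: 60.
Pro-rata shares before constraints: Tam 208,254.58; Quinlan 144,176.25; Bergstrom 320,391.67; Andrade 288,352.50.
Cap binds for Tam ($135,375); balance $825,800 reallocated over remaining profit-interest units 47.
Redistributed shares: Quinlan 158,131.91 → $158,125; Bergstrom 351,404.26 → $351,400; Andrade 316,263.83 → $316,275.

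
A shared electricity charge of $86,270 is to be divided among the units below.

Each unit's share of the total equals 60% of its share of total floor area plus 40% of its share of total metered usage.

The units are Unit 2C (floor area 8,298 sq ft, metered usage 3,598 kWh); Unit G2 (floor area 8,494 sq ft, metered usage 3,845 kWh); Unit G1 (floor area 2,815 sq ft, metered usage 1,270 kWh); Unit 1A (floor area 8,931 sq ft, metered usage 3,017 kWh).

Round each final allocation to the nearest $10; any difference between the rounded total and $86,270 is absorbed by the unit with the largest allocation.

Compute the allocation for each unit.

Unit 2C: $25,640 | Unit G2: $26,720 | Unit G1: $8,840 | Unit 1A: $25,070

Totals — floor area 28,538, metered usage 11,730.
Blended shares (60% floor area + 40% metered usage): Unit 2C 0.2972; Unit G2 0.3097; Unit G1 0.1025; Unit 1A 0.2907.
Unrounded shares: Unit 2C 25,635.65; Unit G2 26,717.80; Unit G1 8,841.99; Unit 1A 25,074.56.
Rounded to nearest $10: Unit 2C $25,640; Unit G2 $26,720; Unit G1 $8,840; Unit 1A $25,070. Sum = $86,270.
No rounding difference to absorb.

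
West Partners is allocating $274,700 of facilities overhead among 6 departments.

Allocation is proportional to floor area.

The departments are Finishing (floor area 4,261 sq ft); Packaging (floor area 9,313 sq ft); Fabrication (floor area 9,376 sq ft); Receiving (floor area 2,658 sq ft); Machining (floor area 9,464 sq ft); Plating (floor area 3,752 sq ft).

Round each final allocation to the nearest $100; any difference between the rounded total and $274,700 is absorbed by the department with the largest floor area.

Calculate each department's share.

Sum of floor area: 38,824.
Unrounded shares: Finishing 4,261/38,824 × $274,700 = 30,148.79; Packaging 9,313/38,824 × $274,700 = 65,894.32; Fabrication 9,376/38,824 × $274,700 = 66,340.08; Receiving 2,658/38,824 × $274,700 = 18,806.73; Machining 9,464/38,824 × $274,700 = 66,962.72; Plating 3,752/38,824 × $274,700 = 26,547.35.
At nearest $100: Finishing $30,100; Packaging $65,900; Fabrication $66,300; Receiving $18,800; Machining $67,000; Plating $26,500. Sum = $274,600.
Difference $274,700 − $274,600 = +$100 applied to largest floor area (Machining): Machining becomes $67,100.

Finishing: $30,100 · Packaging: $65,900 · Fabrication: $66,300 · Receiving: $18,800 · Machining: $67,100 · Plating: $26,500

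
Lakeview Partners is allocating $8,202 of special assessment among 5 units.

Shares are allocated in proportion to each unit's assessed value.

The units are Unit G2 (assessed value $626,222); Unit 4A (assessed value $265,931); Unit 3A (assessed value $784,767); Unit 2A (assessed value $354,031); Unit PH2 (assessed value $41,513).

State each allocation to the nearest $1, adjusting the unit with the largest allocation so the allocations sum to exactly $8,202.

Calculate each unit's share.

Unit G2: $2,478 | Unit 4A: $1,052 | Unit 3A: $3,107 | Unit 2A: $1,401 | Unit PH2: $164

Total assessed value = 2,072,464.
Pro-rata amounts: Unit G2 626,222/2,072,464 × $8,202 = 2,478.34; Unit 4A 265,931/2,072,464 × $8,202 = 1,052.45; Unit 3A 784,767/2,072,464 × $8,202 = 3,105.80; Unit 2A 354,031/2,072,464 × $8,202 = 1,401.12; Unit PH2 41,513/2,072,464 × $8,202 = 164.29.
Rounded to nearest $1: Unit G2 $2,478; Unit 4A $1,052; Unit 3A $3,106; Unit 2A $1,401; Unit PH2 $164. Sum = $8,201.
Difference $8,202 − $8,201 = +$1 applied to largest allocation (Unit 3A): Unit 3A becomes $3,107.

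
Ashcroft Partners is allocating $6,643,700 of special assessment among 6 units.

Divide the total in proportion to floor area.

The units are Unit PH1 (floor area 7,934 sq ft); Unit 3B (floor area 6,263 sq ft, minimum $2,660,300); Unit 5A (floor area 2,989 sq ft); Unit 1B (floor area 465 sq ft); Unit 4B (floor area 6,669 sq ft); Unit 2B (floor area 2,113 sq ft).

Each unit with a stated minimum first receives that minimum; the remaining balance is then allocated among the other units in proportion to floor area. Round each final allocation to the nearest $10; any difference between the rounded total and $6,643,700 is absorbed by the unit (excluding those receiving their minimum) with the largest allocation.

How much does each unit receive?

Unit PH1: $1,566,900 | Unit 3B: $2,660,300 | Unit 5A: $590,300 | Unit 1B: $91,830 | Unit 4B: $1,317,070 | Unit 2B: $417,300

Minimums first: Unit 3B $2,660,300. Balance $3,983,400.
Balance split over remaining floor area 20,170: Unit PH1 1,566,896.16 → $1,566,900; Unit 5A 590,301.57 → $590,300; Unit 1B 91,833.47 → $91,830; Unit 4B 1,317,069.64 → $1,317,070; Unit 2B 417,299.17 → $417,300.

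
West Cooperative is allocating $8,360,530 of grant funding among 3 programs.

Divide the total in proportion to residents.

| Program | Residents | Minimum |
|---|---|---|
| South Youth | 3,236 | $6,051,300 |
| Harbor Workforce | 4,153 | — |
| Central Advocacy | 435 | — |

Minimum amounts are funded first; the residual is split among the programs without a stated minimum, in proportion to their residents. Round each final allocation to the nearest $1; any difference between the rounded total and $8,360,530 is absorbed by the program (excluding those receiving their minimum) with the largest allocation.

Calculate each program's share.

South Youth: $6,051,300 | Harbor Workforce: $2,090,286 | Central Advocacy: $218,944

Guaranteed amounts: South Youth $6,051,300. Residual $2,309,230.
Residual split over remaining residents 4,588: Harbor Workforce 2,090,286.00 → $2,090,286; Central Advocacy 218,944.00 → $218,944.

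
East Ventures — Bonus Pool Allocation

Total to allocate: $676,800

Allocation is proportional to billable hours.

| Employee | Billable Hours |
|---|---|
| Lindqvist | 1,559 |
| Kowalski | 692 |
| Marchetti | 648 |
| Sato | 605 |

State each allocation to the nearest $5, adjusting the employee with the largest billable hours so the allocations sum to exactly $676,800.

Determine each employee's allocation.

Total billable hours = 1,559 + 692 + 648 + 605 = 3,504.
Pro-rata amounts: Lindqvist 301,121.92; Kowalski 133,660.27; Marchetti 125,161.64; Sato 116,856.16.
At nearest $5: Lindqvist $301,120; Kowalski $133,660; Marchetti $125,160; Sato $116,855. Sum = $676,795.
Difference $676,800 − $676,795 = +$5 applied to largest billable hours (Lindqvist): Lindqvist becomes $301,125.

Lindqvist: $301,125 | Kowalski: $133,660 | Marchetti: $125,160 | Sato: $116,855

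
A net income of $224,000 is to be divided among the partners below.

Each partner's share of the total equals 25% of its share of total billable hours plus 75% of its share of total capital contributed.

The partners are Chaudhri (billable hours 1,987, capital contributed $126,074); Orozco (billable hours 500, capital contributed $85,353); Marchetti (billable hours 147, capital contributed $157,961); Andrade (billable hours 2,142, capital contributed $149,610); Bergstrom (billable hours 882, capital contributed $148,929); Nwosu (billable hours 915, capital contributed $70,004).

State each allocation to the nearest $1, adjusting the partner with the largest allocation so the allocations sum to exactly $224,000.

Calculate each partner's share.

Totals — billable hours 6,573, capital contributed 737,931.
Composite weights (25% billable hours + 75% capital contributed): Chaudhri 0.2037; Orozco 0.1058; Marchetti 0.1661; Andrade 0.2335; Bergstrom 0.1849; Nwosu 0.1060.
Unrounded shares: Chaudhri 45,631.10; Orozco 23,691.62; Marchetti 37,214.36; Andrade 52,309.95; Bergstrom 41,420.08; Nwosu 23,732.89.
After rounding ($1): Chaudhri $45,631; Orozco $23,692; Marchetti $37,214; Andrade $52,310; Bergstrom $41,420; Nwosu $23,733. Sum = $224,000.
No rounding difference to absorb.

Chaudhri: $45,631; Orozco: $23,692; Marchetti: $37,214; Andrade: $52,310; Bergstrom: $41,420; Nwosu: $23,733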